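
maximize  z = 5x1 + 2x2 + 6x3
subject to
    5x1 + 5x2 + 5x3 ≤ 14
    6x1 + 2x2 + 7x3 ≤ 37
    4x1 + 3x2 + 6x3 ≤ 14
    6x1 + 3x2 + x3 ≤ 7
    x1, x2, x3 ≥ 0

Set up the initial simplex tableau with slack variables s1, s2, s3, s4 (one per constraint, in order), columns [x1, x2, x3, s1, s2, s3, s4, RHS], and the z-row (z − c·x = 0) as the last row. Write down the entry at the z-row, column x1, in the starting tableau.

-5

The z-row carries the negated objective coefficients: the x1 entry is -5.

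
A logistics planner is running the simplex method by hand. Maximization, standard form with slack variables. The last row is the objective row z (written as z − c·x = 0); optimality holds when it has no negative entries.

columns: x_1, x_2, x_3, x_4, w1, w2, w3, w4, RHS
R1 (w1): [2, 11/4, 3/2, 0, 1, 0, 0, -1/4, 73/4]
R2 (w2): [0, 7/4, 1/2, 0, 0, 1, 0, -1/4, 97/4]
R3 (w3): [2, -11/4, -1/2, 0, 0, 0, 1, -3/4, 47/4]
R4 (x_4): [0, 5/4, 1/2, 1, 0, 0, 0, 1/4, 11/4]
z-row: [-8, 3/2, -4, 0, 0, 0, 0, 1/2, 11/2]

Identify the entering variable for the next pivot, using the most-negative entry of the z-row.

x_1

Negative z-row entries: x_1: -8, x_3: -4.
The most negative is -8 in column x_1, so x_1 enters.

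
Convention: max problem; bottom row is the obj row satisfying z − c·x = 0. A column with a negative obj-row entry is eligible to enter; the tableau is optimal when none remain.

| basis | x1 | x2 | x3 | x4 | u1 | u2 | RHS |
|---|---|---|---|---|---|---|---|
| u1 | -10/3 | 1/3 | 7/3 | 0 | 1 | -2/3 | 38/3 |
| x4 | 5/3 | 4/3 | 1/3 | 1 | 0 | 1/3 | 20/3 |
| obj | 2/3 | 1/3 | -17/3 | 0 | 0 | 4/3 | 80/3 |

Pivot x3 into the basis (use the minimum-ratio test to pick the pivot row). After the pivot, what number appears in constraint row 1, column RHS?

38/7

Ratio test on column x3 — row 1: (38/3)/(7/3) = 38/7; row 2: (20/3)/(1/3) = 20. Minimum is 38/7 at row 1 (u1 leaves); pivot element 7/3.
Divide row 1 by 7/3; eliminate column x3 from the other rows.
In the new row 1, the RHS entry is the old entry divided by the pivot: (38/3)/(7/3) = 38/7.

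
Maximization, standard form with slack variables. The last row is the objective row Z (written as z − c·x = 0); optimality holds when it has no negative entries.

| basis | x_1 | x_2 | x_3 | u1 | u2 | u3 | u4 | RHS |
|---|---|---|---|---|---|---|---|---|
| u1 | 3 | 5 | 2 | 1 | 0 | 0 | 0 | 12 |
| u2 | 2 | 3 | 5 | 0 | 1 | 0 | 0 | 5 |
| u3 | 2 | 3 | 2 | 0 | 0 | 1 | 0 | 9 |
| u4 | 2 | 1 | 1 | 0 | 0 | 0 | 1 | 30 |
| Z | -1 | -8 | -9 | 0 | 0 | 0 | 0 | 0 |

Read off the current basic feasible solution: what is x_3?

0

x_3 is not in the basis, so in the current basic feasible solution x_3 = 0.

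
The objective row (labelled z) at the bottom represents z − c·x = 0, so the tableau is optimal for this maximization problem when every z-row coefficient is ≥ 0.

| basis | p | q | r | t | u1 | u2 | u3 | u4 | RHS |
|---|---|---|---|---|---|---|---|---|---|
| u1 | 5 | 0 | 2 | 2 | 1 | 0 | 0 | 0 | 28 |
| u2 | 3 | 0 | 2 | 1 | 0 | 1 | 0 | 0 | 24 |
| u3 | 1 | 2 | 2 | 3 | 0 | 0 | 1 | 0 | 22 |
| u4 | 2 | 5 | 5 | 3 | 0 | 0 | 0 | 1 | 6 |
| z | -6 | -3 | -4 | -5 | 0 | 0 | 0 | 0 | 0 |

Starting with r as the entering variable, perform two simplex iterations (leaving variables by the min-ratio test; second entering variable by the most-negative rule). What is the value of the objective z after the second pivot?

Ratio test on column r — row 1: 28/2 = 14; row 2: 24/2 = 12; row 3: 22/2 = 11; row 4: 6/5 = 6/5. Minimum is 6/5 at row 4 (u4 leaves); pivot element 5.
Pivot on row 4; the z-row RHS becomes 0 − (-4)·(6/5) = 24/5.
Next entering variable (most negative z-row entry -22/5): p.
Ratio test on column p — row 1: (128/5)/(21/5) = 128/21; row 2: (108/5)/(11/5) = 108/11; row 3: (98/5)/(1/5) = 98; row 4: (6/5)/(2/5) = 3. Minimum is 3 at row 4 (r leaves); pivot element 2/5.
After the second pivot the z-row RHS is 24/5 − (-22/5)·3 = 18.

18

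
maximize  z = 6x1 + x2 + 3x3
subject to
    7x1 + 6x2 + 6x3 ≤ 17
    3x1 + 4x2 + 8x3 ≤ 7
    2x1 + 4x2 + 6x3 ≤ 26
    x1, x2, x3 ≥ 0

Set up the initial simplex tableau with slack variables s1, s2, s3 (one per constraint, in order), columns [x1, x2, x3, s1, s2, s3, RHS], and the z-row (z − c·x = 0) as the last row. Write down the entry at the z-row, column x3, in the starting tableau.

-3

The z-row carries the negated objective coefficients: the x3 entry is -3.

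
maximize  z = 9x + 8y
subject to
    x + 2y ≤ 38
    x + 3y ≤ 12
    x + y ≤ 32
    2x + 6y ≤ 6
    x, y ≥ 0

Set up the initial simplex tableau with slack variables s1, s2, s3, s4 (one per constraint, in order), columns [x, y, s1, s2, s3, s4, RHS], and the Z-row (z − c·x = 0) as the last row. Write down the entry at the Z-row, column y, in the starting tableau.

The Z-row carries the negated objective coefficients: the y entry is -8.

-8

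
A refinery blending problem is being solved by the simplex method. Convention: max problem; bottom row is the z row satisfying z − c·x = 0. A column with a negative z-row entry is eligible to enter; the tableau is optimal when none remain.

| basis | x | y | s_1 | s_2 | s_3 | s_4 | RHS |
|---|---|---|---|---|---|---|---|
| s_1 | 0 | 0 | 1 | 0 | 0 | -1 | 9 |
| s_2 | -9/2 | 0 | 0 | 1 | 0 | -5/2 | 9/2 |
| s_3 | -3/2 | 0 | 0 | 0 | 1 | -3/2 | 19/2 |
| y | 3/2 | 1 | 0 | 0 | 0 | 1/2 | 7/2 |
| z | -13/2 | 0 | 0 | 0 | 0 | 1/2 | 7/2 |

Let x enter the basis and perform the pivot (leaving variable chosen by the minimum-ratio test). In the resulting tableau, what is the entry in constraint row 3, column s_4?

Ratio test on column x — row 1: entry 0 ≤ 0; row 2: entry -9/2 ≤ 0; row 3: entry -3/2 ≤ 0; row 4: (7/2)/(3/2) = 7/3. Minimum is 7/3 at row 4 (y leaves); pivot element 3/2.
Divide row 4 by 3/2; eliminate column x from the other rows.
Row 3 update in column s_4: -3/2 − (-3/2)·(1/3) = -1.

-1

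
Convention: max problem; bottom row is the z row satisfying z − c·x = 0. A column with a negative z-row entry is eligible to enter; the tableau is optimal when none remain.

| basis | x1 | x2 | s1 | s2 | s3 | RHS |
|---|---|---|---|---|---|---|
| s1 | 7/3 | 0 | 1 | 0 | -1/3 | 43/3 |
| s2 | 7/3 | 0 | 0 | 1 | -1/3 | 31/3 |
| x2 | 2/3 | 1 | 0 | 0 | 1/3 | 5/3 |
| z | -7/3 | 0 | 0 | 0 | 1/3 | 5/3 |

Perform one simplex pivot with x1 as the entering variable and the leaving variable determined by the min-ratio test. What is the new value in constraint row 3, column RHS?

5/2

Ratio test on column x1 — row 1: (43/3)/(7/3) = 43/7; row 2: (31/3)/(7/3) = 31/7; row 3: (5/3)/(2/3) = 5/2. Minimum is 5/2 at row 3 (x2 leaves); pivot element 2/3.
Divide row 3 by 2/3; eliminate column x1 from the other rows.
In the new row 3, the RHS entry is the old entry divided by the pivot: (5/3)/(2/3) = 5/2.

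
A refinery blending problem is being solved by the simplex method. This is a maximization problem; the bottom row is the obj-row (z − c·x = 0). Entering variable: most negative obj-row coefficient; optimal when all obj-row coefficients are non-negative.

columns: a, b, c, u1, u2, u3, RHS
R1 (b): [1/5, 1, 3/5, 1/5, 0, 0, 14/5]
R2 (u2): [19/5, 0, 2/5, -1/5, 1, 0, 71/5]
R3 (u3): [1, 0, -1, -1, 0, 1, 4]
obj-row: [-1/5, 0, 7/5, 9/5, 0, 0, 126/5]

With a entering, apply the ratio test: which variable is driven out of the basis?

Column a entries and ratios — b: (14/5)/(1/5) = 14; u2: (71/5)/(19/5) = 71/19; u3: 4/1 = 4.
Smallest ratio is 71/19 in the row of u2, so u2 leaves.

u2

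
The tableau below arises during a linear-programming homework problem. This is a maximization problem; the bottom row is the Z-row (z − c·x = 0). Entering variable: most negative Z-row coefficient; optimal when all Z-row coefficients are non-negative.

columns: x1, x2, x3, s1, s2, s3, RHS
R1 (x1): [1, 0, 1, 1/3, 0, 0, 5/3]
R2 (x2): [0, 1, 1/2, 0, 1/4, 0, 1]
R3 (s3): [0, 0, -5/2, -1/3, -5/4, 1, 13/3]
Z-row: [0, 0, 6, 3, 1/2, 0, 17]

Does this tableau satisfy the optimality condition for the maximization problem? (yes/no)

yes

Every Z-row coefficient is ≥ 0, so the tableau is optimal.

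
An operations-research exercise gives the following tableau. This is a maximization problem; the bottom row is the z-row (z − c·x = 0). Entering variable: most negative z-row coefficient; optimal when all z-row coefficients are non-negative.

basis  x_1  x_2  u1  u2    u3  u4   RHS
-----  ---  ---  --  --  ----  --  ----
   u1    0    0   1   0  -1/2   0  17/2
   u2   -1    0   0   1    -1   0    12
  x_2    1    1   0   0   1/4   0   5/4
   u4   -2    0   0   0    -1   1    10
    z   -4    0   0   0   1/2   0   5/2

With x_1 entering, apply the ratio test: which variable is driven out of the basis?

x_2

Column x_1 entries and ratios — u1: 0 ≤ 0, skip; u2: -1 ≤ 0, skip; x_2: (5/4)/1 = 5/4; u4: -2 ≤ 0, skip.
Smallest ratio is 5/4 in the row of x_2, so x_2 leaves.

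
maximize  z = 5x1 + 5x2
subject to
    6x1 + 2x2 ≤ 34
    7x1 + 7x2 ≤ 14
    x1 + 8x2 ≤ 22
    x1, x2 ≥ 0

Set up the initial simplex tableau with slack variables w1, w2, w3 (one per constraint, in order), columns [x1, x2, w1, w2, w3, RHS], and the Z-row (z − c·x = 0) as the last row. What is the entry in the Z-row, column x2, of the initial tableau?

The Z-row carries the negated objective coefficients: the x2 entry is -5.

-5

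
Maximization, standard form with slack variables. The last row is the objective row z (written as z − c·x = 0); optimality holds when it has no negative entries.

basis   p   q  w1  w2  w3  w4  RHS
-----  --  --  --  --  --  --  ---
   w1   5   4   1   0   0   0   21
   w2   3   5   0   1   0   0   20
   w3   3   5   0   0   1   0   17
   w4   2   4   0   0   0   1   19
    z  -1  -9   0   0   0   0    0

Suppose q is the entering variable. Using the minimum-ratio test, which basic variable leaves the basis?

Column q entries and ratios — w1: 21/4 = 21/4; w2: 20/5 = 4; w3: 17/5 = 17/5; w4: 19/4 = 19/4.
Smallest ratio is 17/5 in the row of w3, so w3 leaves.

w3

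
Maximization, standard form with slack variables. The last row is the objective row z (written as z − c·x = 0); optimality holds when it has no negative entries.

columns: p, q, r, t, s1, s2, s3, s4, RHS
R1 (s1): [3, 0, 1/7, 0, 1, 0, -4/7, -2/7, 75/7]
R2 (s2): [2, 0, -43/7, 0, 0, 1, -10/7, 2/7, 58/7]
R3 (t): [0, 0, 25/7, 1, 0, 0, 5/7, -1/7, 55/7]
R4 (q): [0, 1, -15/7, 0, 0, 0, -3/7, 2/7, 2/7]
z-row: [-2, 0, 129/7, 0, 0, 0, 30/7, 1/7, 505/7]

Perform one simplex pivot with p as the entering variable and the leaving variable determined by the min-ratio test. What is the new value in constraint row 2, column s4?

Ratio test on column p — row 1: (75/7)/3 = 25/7; row 2: (58/7)/2 = 29/7; row 3: entry 0 ≤ 0; row 4: entry 0 ≤ 0. Minimum is 25/7 at row 1 (s1 leaves); pivot element 3.
Divide row 1 by 3; eliminate column p from the other rows.
Row 2 update in column s4: 2/7 − 2·(-2/21) = 10/21.

10/21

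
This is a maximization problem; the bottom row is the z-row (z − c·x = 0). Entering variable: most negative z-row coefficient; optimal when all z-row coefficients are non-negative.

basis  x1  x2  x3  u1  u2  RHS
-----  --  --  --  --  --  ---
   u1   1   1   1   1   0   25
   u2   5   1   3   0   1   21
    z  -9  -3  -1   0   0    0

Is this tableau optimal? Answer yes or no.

The z-row has a negative entry -9 in column x1, so it is not optimal.

no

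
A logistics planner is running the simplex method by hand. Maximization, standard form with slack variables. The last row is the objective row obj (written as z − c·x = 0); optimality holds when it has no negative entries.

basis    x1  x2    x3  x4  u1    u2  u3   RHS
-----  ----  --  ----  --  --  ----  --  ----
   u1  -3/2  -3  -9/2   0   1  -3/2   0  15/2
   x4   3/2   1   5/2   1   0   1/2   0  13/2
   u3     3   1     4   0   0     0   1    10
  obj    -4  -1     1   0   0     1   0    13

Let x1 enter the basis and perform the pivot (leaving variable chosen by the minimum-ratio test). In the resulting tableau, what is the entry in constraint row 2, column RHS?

3/2

Ratio test on column x1 — row 1: entry -3/2 ≤ 0; row 2: (13/2)/(3/2) = 13/3; row 3: 10/3 = 10/3. Minimum is 10/3 at row 3 (u3 leaves); pivot element 3.
Divide row 3 by 3; eliminate column x1 from the other rows.
Row 2 update in column RHS: 13/2 − (3/2)·(10/3) = 3/2.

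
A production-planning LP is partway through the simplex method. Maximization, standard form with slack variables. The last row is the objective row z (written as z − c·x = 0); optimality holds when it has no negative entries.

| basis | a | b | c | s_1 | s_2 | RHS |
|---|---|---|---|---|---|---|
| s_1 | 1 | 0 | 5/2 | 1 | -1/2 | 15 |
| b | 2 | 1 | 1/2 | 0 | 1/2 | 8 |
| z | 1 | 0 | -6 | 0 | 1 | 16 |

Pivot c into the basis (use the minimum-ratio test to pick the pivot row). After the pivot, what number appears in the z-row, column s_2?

Ratio test on column c — row 1: 15/(5/2) = 6; row 2: 8/(1/2) = 16. Minimum is 6 at row 1 (s_1 leaves); pivot element 5/2.
Divide row 1 by 5/2; eliminate column c from the other rows.
z-row update in column s_2: 1 − (-6)·(-1/5) = -1/5.

-1/5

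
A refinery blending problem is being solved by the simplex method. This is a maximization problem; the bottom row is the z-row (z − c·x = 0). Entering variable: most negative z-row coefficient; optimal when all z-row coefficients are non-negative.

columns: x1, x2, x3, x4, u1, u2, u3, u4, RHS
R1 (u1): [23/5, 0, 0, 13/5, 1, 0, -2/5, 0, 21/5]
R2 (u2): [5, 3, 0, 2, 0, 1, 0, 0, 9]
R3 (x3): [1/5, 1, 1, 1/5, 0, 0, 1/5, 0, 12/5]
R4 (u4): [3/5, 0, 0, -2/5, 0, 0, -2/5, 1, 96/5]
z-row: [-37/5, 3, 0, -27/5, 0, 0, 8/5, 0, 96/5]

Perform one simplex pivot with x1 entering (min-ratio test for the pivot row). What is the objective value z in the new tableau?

Ratio test on column x1 — row 1: (21/5)/(23/5) = 21/23; row 2: 9/5 = 9/5; row 3: (12/5)/(1/5) = 12; row 4: (96/5)/(3/5) = 32. Minimum is 21/23 at row 1 (u1 leaves); pivot element 23/5.
Pivot on row 1; the z-row RHS becomes 96/5 − (-37/5)·(21/23) = 597/23.

597/23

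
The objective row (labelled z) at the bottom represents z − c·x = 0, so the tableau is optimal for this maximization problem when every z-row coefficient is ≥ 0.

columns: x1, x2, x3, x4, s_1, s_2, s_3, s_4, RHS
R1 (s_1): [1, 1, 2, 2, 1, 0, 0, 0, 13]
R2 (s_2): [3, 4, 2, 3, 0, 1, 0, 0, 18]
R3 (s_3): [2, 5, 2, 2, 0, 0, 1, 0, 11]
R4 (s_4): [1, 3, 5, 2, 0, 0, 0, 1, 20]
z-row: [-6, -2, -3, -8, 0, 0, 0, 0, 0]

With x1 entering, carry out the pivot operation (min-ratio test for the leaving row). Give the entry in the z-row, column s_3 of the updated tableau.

3

Ratio test on column x1 — row 1: 13/1 = 13; row 2: 18/3 = 6; row 3: 11/2 = 11/2; row 4: 20/1 = 20. Minimum is 11/2 at row 3 (s_3 leaves); pivot element 2.
Divide row 3 by 2; eliminate column x1 from the other rows.
z-row update in column s_3: 0 − (-6)·(1/2) = 3.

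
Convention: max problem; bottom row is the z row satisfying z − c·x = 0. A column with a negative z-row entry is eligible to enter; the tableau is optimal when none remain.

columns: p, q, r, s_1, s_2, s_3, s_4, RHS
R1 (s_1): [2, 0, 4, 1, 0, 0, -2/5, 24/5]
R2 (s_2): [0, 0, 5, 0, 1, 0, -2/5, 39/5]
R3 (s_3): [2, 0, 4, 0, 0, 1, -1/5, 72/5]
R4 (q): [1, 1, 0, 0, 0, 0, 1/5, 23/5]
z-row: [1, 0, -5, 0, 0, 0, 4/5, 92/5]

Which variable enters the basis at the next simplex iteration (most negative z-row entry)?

r

Negative z-row entries: r: -5.
The most negative is -5 in column r, so r enters.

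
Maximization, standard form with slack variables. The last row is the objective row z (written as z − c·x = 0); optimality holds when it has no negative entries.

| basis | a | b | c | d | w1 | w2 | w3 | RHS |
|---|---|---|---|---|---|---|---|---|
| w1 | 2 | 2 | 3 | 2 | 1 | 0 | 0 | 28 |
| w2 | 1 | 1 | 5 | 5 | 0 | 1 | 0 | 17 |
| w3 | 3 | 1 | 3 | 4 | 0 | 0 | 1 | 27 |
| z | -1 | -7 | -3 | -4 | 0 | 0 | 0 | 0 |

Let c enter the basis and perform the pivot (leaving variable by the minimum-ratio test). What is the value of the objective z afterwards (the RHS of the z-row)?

51/5

Ratio test on column c — row 1: 28/3 = 28/3; row 2: 17/5 = 17/5; row 3: 27/3 = 9. Minimum is 17/5 at row 2 (w2 leaves); pivot element 5.
Pivot on row 2; the z-row RHS becomes 0 − (-3)·(17/5) = 51/5.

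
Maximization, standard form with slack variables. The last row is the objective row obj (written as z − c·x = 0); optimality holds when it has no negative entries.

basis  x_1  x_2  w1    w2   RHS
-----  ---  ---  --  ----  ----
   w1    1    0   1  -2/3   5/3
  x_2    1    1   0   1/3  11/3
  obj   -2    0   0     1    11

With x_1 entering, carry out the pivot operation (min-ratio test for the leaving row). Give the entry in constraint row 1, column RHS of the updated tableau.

Ratio test on column x_1 — row 1: (5/3)/1 = 5/3; row 2: (11/3)/1 = 11/3. Minimum is 5/3 at row 1 (w1 leaves); pivot element 1.
Divide row 1 by 1; eliminate column x_1 from the other rows.
In the new row 1, the RHS entry is the old entry divided by the pivot: (5/3)/1 = 5/3.

5/3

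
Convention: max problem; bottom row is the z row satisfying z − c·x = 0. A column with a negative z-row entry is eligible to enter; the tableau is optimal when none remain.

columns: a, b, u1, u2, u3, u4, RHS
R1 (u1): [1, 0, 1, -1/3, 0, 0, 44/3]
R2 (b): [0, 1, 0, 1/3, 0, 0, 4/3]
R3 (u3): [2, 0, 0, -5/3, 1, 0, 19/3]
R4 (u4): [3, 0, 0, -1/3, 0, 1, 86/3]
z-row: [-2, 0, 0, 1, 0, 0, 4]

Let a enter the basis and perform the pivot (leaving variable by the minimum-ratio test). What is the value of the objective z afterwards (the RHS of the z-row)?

31/3

Ratio test on column a — row 1: (44/3)/1 = 44/3; row 2: entry 0 ≤ 0; row 3: (19/3)/2 = 19/6; row 4: (86/3)/3 = 86/9. Minimum is 19/6 at row 3 (u3 leaves); pivot element 2.
Pivot on row 3; the z-row RHS becomes 4 − (-2)·(19/6) = 31/3.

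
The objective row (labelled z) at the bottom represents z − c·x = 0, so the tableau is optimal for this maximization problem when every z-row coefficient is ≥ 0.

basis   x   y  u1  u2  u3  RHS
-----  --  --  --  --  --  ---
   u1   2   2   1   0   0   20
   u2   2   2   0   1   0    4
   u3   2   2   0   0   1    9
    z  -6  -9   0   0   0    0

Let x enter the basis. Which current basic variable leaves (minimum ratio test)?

Column x entries and ratios — u1: 20/2 = 10; u2: 4/2 = 2; u3: 9/2 = 9/2.
Smallest ratio is 2 in the row of u2, so u2 leaves.

u2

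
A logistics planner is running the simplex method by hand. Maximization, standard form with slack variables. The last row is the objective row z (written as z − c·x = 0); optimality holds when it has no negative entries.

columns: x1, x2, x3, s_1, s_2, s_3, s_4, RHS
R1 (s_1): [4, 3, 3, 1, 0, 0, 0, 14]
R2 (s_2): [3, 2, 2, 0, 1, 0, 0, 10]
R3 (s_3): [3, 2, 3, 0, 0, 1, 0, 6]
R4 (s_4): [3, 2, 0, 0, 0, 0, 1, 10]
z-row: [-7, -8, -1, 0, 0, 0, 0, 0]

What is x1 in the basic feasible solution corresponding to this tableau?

x1 is not in the basis, so in the current basic feasible solution x1 = 0.

0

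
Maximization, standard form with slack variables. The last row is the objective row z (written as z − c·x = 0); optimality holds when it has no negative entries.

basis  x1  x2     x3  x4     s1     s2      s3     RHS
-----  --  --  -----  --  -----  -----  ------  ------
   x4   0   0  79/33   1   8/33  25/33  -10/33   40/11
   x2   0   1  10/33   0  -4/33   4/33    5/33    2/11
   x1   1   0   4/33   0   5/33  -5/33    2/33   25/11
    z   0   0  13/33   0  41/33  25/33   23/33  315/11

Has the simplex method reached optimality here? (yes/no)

yes

Every z-row coefficient is ≥ 0, so the tableau is optimal.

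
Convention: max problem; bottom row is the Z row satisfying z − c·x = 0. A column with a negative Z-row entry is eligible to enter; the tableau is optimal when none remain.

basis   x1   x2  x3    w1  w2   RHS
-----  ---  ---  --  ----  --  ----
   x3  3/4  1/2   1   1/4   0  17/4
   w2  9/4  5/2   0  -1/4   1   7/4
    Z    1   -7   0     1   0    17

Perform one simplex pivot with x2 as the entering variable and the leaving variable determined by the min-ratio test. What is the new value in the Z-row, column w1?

3/10

Ratio test on column x2 — row 1: (17/4)/(1/2) = 17/2; row 2: (7/4)/(5/2) = 7/10. Minimum is 7/10 at row 2 (w2 leaves); pivot element 5/2.
Divide row 2 by 5/2; eliminate column x2 from the other rows.
Z-row update in column w1: 1 − (-7)·(-1/10) = 3/10.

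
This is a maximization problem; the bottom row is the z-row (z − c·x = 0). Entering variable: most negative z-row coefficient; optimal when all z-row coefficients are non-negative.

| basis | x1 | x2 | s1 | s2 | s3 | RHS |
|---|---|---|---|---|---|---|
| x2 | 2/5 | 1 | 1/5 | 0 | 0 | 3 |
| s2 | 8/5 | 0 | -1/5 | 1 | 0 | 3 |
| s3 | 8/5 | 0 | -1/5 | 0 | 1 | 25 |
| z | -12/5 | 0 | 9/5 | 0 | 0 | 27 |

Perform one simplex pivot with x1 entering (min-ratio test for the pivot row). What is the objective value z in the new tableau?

Ratio test on column x1 — row 1: 3/(2/5) = 15/2; row 2: 3/(8/5) = 15/8; row 3: 25/(8/5) = 125/8. Minimum is 15/8 at row 2 (s2 leaves); pivot element 8/5.
Pivot on row 2; the z-row RHS becomes 27 − (-12/5)·(15/8) = 63/2.

63/2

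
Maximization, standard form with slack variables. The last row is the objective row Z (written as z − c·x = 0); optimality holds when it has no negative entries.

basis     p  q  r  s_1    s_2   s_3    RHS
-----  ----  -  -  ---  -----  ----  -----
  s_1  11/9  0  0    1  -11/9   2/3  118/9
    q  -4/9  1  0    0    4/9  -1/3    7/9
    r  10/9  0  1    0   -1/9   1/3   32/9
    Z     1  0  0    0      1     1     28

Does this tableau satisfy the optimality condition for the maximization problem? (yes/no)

yes

Every Z-row coefficient is ≥ 0, so the tableau is optimal.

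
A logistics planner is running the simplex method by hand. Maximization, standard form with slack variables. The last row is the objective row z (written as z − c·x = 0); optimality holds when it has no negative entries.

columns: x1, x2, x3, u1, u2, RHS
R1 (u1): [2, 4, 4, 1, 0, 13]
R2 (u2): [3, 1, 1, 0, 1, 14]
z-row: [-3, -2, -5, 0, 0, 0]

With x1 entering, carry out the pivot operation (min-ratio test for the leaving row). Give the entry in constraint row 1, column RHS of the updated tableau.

11/3

Ratio test on column x1 — row 1: 13/2 = 13/2; row 2: 14/3 = 14/3. Minimum is 14/3 at row 2 (u2 leaves); pivot element 3.
Divide row 2 by 3; eliminate column x1 from the other rows.
Row 1 update in column RHS: 13 − 2·(14/3) = 11/3.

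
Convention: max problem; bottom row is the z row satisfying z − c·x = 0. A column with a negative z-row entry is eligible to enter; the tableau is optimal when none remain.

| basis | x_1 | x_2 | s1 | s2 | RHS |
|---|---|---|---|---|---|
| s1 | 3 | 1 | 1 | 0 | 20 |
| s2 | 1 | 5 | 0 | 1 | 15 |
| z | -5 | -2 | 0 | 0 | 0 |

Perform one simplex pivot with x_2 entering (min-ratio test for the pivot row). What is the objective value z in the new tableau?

Ratio test on column x_2 — row 1: 20/1 = 20; row 2: 15/5 = 3. Minimum is 3 at row 2 (s2 leaves); pivot element 5.
Pivot on row 2; the z-row RHS becomes 0 − (-2)·3 = 6.

6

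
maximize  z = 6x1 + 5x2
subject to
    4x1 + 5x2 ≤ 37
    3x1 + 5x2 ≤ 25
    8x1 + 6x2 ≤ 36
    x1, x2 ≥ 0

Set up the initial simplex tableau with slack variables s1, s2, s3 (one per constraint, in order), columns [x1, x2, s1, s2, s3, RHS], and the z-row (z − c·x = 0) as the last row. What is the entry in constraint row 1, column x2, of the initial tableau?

Constraint 1 has coefficient 5 on x2.

5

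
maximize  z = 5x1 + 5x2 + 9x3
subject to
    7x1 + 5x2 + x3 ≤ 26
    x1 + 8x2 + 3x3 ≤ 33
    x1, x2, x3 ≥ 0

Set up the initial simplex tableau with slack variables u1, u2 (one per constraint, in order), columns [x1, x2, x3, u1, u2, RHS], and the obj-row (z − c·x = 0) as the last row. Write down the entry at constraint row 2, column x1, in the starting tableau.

Constraint 2 has coefficient 1 on x1.

1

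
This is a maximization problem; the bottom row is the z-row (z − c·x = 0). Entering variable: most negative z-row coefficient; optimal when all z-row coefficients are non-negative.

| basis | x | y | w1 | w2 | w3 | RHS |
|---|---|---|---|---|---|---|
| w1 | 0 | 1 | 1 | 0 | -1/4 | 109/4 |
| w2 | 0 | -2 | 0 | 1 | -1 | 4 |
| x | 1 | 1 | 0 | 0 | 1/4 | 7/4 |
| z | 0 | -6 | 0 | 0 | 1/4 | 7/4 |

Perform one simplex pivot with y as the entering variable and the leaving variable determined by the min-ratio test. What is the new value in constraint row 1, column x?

Ratio test on column y — row 1: (109/4)/1 = 109/4; row 2: entry -2 ≤ 0; row 3: (7/4)/1 = 7/4. Minimum is 7/4 at row 3 (x leaves); pivot element 1.
Divide row 3 by 1; eliminate column y from the other rows.
Row 1 update in column x: 0 − 1·1 = -1.

-1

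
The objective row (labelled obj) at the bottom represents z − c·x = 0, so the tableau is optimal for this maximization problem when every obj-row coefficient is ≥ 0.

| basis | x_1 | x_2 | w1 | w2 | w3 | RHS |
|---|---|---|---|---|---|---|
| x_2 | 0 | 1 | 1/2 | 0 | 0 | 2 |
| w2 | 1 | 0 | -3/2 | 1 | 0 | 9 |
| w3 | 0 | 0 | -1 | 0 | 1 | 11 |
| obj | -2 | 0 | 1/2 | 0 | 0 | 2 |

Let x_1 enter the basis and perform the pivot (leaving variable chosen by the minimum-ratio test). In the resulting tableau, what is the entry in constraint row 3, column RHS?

Ratio test on column x_1 — row 1: entry 0 ≤ 0; row 2: 9/1 = 9; row 3: entry 0 ≤ 0. Minimum is 9 at row 2 (w2 leaves); pivot element 1.
Divide row 2 by 1; eliminate column x_1 from the other rows.
Row 3 update in column RHS: 11 − 0·9 = 11.

11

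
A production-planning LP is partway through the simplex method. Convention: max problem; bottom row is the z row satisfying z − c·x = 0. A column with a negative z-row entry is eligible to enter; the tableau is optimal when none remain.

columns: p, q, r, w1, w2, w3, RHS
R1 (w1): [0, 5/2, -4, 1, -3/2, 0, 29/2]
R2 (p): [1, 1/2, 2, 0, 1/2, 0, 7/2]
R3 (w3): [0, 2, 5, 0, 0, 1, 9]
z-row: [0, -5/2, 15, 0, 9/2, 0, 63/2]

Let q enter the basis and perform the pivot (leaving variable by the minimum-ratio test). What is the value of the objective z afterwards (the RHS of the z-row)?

171/4

Ratio test on column q — row 1: (29/2)/(5/2) = 29/5; row 2: (7/2)/(1/2) = 7; row 3: 9/2 = 9/2. Minimum is 9/2 at row 3 (w3 leaves); pivot element 2.
Pivot on row 3; the z-row RHS becomes 63/2 − (-5/2)·(9/2) = 171/4.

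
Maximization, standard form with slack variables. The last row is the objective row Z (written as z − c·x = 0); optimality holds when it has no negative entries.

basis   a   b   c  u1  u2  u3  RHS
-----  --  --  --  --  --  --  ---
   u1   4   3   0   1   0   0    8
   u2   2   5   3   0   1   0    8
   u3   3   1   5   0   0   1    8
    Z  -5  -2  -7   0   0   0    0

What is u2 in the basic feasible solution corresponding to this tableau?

u2 is basic (row 2); its value is the RHS of that row, 8.

8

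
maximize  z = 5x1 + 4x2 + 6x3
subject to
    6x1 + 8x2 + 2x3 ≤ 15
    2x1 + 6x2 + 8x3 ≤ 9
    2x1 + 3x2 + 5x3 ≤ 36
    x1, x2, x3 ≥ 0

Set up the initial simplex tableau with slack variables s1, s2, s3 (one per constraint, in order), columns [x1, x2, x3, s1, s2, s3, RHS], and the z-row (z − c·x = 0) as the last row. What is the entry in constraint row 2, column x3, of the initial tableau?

Constraint 2 has coefficient 8 on x3.

8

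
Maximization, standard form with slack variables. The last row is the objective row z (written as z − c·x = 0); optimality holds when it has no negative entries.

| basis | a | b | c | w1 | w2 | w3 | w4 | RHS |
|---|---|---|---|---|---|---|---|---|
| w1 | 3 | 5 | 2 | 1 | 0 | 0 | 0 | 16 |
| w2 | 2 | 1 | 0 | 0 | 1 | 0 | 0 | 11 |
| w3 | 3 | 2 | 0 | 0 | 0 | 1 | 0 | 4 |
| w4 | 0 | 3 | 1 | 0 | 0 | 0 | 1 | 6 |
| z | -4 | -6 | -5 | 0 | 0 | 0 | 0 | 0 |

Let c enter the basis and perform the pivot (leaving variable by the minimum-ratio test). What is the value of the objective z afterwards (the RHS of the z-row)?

30

Ratio test on column c — row 1: 16/2 = 8; row 2: entry 0 ≤ 0; row 3: entry 0 ≤ 0; row 4: 6/1 = 6. Minimum is 6 at row 4 (w4 leaves); pivot element 1.
Pivot on row 4; the z-row RHS becomes 0 − (-5)·6 = 30.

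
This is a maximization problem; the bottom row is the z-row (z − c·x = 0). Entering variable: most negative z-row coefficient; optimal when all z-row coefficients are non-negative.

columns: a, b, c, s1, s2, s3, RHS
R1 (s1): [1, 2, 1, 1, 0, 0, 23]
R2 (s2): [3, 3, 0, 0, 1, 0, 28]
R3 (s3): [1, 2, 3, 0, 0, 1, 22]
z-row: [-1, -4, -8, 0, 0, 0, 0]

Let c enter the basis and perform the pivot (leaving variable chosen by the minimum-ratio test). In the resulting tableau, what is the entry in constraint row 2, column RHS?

Ratio test on column c — row 1: 23/1 = 23; row 2: entry 0 ≤ 0; row 3: 22/3 = 22/3. Minimum is 22/3 at row 3 (s3 leaves); pivot element 3.
Divide row 3 by 3; eliminate column c from the other rows.
Row 2 update in column RHS: 28 − 0·(22/3) = 28.

28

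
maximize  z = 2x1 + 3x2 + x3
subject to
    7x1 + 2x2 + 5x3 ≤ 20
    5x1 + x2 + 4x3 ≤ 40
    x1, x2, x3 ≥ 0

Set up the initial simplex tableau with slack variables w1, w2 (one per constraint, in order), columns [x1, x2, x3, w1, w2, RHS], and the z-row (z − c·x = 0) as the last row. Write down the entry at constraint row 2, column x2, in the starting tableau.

Constraint 2 has coefficient 1 on x2.

1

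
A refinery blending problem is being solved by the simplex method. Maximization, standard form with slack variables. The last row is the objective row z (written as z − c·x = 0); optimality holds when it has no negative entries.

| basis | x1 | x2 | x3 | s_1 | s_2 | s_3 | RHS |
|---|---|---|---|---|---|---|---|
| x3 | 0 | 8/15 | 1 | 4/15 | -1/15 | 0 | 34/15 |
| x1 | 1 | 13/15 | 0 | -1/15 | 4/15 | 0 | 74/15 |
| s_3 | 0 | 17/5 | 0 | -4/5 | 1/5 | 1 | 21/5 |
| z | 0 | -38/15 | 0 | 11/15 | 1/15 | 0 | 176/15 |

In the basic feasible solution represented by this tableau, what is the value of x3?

34/15

x3 is basic (row 1); its value is the RHS of that row, 34/15.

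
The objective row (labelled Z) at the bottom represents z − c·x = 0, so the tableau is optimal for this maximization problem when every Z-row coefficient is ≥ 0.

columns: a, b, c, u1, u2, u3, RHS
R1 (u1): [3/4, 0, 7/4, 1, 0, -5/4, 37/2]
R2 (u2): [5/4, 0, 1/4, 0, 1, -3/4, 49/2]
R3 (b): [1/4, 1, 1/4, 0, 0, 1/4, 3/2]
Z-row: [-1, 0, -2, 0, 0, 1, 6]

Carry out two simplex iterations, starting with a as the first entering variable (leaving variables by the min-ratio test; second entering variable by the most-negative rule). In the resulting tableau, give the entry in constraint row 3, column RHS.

6

Ratio test on column a — row 1: (37/2)/(3/4) = 74/3; row 2: (49/2)/(5/4) = 98/5; row 3: (3/2)/(1/4) = 6. Minimum is 6 at row 3 (b leaves); pivot element 1/4.
Divide row 3 by 1/4; eliminate column a from the other rows.
Second iteration: most negative Z-row entry is -1 in column c, so c enters.
Ratio test on column c — row 1: 14/1 = 14; row 2: entry -1 ≤ 0; row 3: 6/1 = 6. Minimum is 6 at row 3 (a leaves); pivot element 1.
Divide row 3 by 1; eliminate column c from the other rows.
After both pivots, the entry at constraint row 3, column RHS is 6.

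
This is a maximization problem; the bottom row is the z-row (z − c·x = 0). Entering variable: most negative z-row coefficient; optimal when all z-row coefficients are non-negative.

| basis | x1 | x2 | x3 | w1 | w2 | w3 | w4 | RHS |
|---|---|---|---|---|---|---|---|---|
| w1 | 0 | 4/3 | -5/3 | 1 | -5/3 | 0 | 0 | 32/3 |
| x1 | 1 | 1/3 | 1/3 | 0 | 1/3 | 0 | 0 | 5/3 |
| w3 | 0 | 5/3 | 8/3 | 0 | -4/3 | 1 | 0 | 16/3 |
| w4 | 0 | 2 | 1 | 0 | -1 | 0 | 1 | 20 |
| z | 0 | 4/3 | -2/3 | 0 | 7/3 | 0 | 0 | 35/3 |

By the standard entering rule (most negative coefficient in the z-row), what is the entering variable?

Negative z-row entries: x3: -2/3.
The most negative is -2/3 in column x3, so x3 enters.

x3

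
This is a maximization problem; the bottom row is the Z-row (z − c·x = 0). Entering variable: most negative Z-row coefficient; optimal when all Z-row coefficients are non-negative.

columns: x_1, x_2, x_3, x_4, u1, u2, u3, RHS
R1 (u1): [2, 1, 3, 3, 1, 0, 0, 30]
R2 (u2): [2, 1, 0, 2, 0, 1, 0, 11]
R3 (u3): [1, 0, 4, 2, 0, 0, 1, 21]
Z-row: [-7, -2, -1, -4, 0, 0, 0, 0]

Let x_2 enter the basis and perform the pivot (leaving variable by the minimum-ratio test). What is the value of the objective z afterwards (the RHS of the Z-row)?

22

Ratio test on column x_2 — row 1: 30/1 = 30; row 2: 11/1 = 11; row 3: entry 0 ≤ 0. Minimum is 11 at row 2 (u2 leaves); pivot element 1.
Pivot on row 2; the Z-row RHS becomes 0 − (-2)·11 = 22.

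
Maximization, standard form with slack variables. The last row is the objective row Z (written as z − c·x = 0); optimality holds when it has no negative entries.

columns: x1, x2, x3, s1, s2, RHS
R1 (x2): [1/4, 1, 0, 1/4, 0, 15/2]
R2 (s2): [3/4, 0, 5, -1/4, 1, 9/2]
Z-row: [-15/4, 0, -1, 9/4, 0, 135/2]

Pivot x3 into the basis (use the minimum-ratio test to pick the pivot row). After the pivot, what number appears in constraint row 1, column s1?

1/4

Ratio test on column x3 — row 1: entry 0 ≤ 0; row 2: (9/2)/5 = 9/10. Minimum is 9/10 at row 2 (s2 leaves); pivot element 5.
Divide row 2 by 5; eliminate column x3 from the other rows.
Row 1 update in column s1: 1/4 − 0·(-1/20) = 1/4.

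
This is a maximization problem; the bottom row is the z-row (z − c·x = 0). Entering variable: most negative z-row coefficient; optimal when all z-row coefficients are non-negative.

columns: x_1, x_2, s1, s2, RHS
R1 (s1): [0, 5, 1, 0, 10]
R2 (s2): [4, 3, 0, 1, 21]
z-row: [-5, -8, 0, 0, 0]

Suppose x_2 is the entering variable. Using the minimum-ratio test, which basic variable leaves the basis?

Column x_2 entries and ratios — s1: 10/5 = 2; s2: 21/3 = 7.
Smallest ratio is 2 in the row of s1, so s1 leaves.

s1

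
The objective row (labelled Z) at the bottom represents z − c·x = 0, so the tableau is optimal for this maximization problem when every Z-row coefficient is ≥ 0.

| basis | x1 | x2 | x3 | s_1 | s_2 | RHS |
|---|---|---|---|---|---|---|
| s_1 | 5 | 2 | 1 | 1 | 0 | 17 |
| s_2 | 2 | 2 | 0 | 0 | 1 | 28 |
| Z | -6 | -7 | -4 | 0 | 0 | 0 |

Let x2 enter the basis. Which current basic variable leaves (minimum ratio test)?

s_1

Column x2 entries and ratios — s_1: 17/2 = 17/2; s_2: 28/2 = 14.
Smallest ratio is 17/2 in the row of s_1, so s_1 leaves.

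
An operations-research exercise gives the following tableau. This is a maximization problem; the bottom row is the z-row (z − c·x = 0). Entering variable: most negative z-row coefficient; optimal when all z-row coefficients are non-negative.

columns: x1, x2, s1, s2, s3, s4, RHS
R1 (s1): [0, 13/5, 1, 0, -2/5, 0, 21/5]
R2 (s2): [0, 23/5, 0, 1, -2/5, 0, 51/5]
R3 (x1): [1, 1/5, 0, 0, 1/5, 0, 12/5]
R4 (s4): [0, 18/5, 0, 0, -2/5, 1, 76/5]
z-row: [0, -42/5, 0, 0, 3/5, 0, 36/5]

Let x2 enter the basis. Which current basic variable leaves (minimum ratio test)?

s1

Column x2 entries and ratios — s1: (21/5)/(13/5) = 21/13; s2: (51/5)/(23/5) = 51/23; x1: (12/5)/(1/5) = 12; s4: (76/5)/(18/5) = 38/9.
Smallest ratio is 21/13 in the row of s1, so s1 leaves.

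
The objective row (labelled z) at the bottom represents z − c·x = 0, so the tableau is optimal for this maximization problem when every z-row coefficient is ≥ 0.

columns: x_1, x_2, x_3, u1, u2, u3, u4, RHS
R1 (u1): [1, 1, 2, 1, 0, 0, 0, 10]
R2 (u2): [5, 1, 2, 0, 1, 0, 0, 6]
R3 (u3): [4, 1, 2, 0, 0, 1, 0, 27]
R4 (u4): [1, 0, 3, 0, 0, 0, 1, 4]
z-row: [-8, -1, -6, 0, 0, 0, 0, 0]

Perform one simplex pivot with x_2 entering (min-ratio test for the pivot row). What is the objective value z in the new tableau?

Ratio test on column x_2 — row 1: 10/1 = 10; row 2: 6/1 = 6; row 3: 27/1 = 27; row 4: entry 0 ≤ 0. Minimum is 6 at row 2 (u2 leaves); pivot element 1.
Pivot on row 2; the z-row RHS becomes 0 − (-1)·6 = 6.

6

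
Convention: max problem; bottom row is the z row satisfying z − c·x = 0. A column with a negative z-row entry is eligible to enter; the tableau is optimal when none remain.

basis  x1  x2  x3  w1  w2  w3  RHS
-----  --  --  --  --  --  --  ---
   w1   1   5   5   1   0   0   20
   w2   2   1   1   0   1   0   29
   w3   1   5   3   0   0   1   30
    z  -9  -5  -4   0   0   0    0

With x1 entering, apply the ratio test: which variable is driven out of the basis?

Column x1 entries and ratios — w1: 20/1 = 20; w2: 29/2 = 29/2; w3: 30/1 = 30.
Smallest ratio is 29/2 in the row of w2, so w2 leaves.

w2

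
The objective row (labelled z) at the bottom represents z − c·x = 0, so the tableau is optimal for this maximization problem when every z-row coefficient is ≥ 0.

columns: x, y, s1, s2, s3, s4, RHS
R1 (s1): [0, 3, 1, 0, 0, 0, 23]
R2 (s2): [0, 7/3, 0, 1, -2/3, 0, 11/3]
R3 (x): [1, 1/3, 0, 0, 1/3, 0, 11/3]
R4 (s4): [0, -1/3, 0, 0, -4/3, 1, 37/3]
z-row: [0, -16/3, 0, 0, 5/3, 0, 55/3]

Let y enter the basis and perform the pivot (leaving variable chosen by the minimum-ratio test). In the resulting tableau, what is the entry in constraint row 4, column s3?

-10/7

Ratio test on column y — row 1: 23/3 = 23/3; row 2: (11/3)/(7/3) = 11/7; row 3: (11/3)/(1/3) = 11; row 4: entry -1/3 ≤ 0. Minimum is 11/7 at row 2 (s2 leaves); pivot element 7/3.
Divide row 2 by 7/3; eliminate column y from the other rows.
Row 4 update in column s3: -4/3 − (-1/3)·(-2/7) = -10/7.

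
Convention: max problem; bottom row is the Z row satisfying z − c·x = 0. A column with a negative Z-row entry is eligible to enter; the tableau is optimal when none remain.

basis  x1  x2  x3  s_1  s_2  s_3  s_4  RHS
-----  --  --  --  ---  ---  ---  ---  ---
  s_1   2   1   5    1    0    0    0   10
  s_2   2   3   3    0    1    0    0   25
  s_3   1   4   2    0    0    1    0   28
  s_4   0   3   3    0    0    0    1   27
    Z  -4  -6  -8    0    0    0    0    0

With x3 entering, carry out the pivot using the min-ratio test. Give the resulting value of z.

Ratio test on column x3 — row 1: 10/5 = 2; row 2: 25/3 = 25/3; row 3: 28/2 = 14; row 4: 27/3 = 9. Minimum is 2 at row 1 (s_1 leaves); pivot element 5.
Pivot on row 1; the Z-row RHS becomes 0 − (-8)·2 = 16.

16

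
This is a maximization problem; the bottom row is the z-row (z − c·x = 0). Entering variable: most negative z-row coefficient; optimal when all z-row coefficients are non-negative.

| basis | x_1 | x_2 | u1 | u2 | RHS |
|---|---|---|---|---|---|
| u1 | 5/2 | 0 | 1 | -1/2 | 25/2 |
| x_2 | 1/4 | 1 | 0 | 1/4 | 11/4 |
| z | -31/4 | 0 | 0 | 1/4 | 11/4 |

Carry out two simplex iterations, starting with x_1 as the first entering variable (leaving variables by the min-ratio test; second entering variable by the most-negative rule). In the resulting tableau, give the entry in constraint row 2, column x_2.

10/3

Ratio test on column x_1 — row 1: (25/2)/(5/2) = 5; row 2: (11/4)/(1/4) = 11. Minimum is 5 at row 1 (u1 leaves); pivot element 5/2.
Divide row 1 by 5/2; eliminate column x_1 from the other rows.
Second iteration: most negative z-row entry is -13/10 in column u2, so u2 enters.
Ratio test on column u2 — row 1: entry -1/5 ≤ 0; row 2: (3/2)/(3/10) = 5. Minimum is 5 at row 2 (x_2 leaves); pivot element 3/10.
Divide row 2 by 3/10; eliminate column u2 from the other rows.
After both pivots, the entry at constraint row 2, column x_2 is 10/3.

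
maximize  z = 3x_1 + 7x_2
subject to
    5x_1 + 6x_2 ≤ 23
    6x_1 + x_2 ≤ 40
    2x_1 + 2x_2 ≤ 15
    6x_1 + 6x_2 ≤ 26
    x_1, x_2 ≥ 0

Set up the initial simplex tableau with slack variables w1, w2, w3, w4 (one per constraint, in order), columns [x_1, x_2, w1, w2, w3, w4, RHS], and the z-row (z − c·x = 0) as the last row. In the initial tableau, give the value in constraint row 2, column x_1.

Constraint 2 has coefficient 6 on x_1.

6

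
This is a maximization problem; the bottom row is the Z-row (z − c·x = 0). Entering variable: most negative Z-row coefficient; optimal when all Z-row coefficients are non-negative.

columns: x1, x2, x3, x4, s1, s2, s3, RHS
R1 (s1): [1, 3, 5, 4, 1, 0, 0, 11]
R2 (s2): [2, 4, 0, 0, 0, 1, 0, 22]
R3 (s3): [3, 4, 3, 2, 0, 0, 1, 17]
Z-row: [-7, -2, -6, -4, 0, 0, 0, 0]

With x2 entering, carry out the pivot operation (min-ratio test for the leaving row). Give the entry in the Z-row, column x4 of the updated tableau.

Ratio test on column x2 — row 1: 11/3 = 11/3; row 2: 22/4 = 11/2; row 3: 17/4 = 17/4. Minimum is 11/3 at row 1 (s1 leaves); pivot element 3.
Divide row 1 by 3; eliminate column x2 from the other rows.
Z-row update in column x4: -4 − (-2)·(4/3) = -4/3.

-4/3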